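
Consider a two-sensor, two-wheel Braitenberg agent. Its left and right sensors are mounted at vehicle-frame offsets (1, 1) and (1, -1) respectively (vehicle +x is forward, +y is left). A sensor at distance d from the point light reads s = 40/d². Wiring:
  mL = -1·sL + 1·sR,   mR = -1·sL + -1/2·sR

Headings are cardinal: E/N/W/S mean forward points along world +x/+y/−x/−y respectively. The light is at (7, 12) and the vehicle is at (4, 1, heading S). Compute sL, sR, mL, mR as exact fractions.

left sensor world pos  = (5, 0); dL² = 148
right sensor world pos = (3, 0); dR² = 160
sL = 40/148 = 10/37
sR = 40/160 = 1/4
mL = -1·sL + 1·sR = -3/148
mR = -1·sL + -1/2·sR = -117/296

10/37 1/4 -3/148 -117/296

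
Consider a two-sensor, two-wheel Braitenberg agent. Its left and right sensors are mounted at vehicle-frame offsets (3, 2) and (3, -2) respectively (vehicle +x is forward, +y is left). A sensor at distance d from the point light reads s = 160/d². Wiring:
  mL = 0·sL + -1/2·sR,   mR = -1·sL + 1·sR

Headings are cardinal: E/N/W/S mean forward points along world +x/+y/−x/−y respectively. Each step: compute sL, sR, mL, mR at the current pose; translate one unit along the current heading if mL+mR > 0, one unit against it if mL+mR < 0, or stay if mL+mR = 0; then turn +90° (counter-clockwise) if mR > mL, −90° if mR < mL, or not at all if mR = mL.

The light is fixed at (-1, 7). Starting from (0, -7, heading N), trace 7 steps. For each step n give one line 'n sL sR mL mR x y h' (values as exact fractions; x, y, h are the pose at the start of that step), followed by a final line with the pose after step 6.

0 80/61 16/13 -8/13 -64/793 0 -7 N
1 160/293 160/173 -80/173 19200/50689 0 -8 W
2 8/17 40/81 -20/81 32/1377 1 -8 S
3 160/169 160/281 -80/281 -17920/47489 1 -7 E
4 80/149 16/29 -8/29 64/4321 0 -7 S
5 160/137 160/241 -80/241 -16640/33017 0 -6 E
6 8/13 8/13 -4/13 0 -1 -6 S
final -1 -5 E

n=0: pose=(0,-7,N); sL=80/61, sR=16/13; mL=-8/13, mR=-64/793; mL+mR=-552/793 → advance -1; mR−mL=424/793 → turn +1·90°
n=1: pose=(0,-8,W); sL=160/293, sR=160/173; mL=-80/173, mR=19200/50689; mL+mR=-4240/50689 → advance -1; mR−mL=42640/50689 → turn +1·90°
n=2: pose=(1,-8,S); sL=8/17, sR=40/81; mL=-20/81, mR=32/1377; mL+mR=-308/1377 → advance -1; mR−mL=124/459 → turn +1·90°
n=3: pose=(1,-7,E); sL=160/169, sR=160/281; mL=-80/281, mR=-17920/47489; mL+mR=-31440/47489 → advance -1; mR−mL=-4400/47489 → turn -1·90°
n=4: pose=(0,-7,S); sL=80/149, sR=16/29; mL=-8/29, mR=64/4321; mL+mR=-1128/4321 → advance -1; mR−mL=1256/4321 → turn +1·90°
n=5: pose=(0,-6,E); sL=160/137, sR=160/241; mL=-80/241, mR=-16640/33017; mL+mR=-27600/33017 → advance -1; mR−mL=-5680/33017 → turn -1·90°
n=6: pose=(-1,-6,S); sL=8/13, sR=8/13; mL=-4/13, mR=0; mL+mR=-4/13 → advance -1; mR−mL=4/13 → turn +1·90°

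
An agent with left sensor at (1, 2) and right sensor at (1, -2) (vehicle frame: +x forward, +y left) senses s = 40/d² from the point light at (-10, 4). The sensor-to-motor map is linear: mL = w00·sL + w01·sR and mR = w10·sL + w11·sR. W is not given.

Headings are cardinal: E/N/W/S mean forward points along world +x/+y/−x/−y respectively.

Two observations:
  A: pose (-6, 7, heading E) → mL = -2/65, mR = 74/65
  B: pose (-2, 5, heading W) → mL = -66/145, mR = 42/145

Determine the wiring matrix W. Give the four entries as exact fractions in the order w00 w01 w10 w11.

obs A: pose=(-6,7,E) → sL=4/5, sR=20/13, mL=-2/65, mR=74/65
obs B: pose=(-2,5,W) → sL=4/5, sR=20/29, mL=-66/145, mR=42/145
sensor matrix S = [[4/5, 20/13], [4/5, 20/29]]; det S = -256/377
solve [mL_A; mL_B] = S·[w00; w01] and [mR_A; mR_B] = S·[w10; w11]:
  w00 = -1, w01 = 1/2, w10 = -1/2, w11 = 1

-1 1/2 -1/2 1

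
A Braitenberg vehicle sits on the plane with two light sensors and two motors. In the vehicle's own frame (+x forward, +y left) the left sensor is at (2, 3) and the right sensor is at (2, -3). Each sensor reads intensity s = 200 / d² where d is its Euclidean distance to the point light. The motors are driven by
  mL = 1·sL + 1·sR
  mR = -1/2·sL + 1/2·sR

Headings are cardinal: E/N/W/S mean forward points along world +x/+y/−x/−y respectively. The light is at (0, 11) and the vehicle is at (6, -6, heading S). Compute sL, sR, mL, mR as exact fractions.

100/221 20/37 8120/8177 360/8177

left sensor world pos  = (9, -8); dL² = 442
right sensor world pos = (3, -8); dR² = 370
sL = 200/442 = 100/221
sR = 200/370 = 20/37
mL = 1·sL + 1·sR = 8120/8177
mR = -1/2·sL + 1/2·sR = 360/8177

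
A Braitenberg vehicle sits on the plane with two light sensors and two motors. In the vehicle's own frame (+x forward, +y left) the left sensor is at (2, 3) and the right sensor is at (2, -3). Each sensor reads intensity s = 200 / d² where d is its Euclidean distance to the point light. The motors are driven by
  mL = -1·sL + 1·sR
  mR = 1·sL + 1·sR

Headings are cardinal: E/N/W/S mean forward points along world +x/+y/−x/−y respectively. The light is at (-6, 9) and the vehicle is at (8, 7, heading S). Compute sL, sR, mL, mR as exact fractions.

left sensor world pos  = (11, 5); dL² = 305
right sensor world pos = (5, 5); dR² = 137
sL = 200/305 = 40/61
sR = 200/137 = 200/137
mL = -1·sL + 1·sR = 6720/8357
mR = 1·sL + 1·sR = 17680/8357

40/61 200/137 6720/8357 17680/8357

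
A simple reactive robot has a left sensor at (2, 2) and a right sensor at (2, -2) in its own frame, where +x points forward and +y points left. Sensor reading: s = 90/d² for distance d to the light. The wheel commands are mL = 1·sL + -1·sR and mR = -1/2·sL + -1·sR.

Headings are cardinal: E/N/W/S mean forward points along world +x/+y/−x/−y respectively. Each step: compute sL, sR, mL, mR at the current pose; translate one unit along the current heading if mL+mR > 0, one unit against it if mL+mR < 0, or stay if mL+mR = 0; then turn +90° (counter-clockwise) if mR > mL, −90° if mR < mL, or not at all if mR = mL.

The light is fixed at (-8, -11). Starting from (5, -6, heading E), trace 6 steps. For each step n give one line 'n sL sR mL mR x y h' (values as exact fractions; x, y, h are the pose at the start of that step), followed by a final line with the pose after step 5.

n=0: pose=(5,-6,E); sL=45/137, sR=5/13; mL=-100/1781, mR=-1955/3562; mL+mR=-2155/3562 → advance -1; mR−mL=-135/274 → turn -1·90°
n=1: pose=(4,-6,S); sL=18/41, sR=90/109; mL=-1728/4469, mR=-4671/4469; mL+mR=-6399/4469 → advance -1; mR−mL=-27/41 → turn -1·90°
n=2: pose=(4,-5,W); sL=45/58, sR=45/82; mL=270/1189, mR=-4455/4756; mL+mR=-3375/4756 → advance -1; mR−mL=-135/116 → turn -1·90°
n=3: pose=(5,-5,N); sL=18/37, sR=90/289; mL=1872/10693, mR=-5931/10693; mL+mR=-4059/10693 → advance -1; mR−mL=-27/37 → turn -1·90°
n=4: pose=(5,-6,E); sL=45/137, sR=5/13; mL=-100/1781, mR=-1955/3562; mL+mR=-2155/3562 → advance -1; mR−mL=-135/274 → turn -1·90°
n=5: pose=(4,-6,S); sL=18/41, sR=90/109; mL=-1728/4469, mR=-4671/4469; mL+mR=-6399/4469 → advance -1; mR−mL=-27/41 → turn -1·90°

0 45/137 5/13 -100/1781 -1955/3562 5 -6 E
1 18/41 90/109 -1728/4469 -4671/4469 4 -6 S
2 45/58 45/82 270/1189 -4455/4756 4 -5 W
3 18/37 90/289 1872/10693 -5931/10693 5 -5 N
4 45/137 5/13 -100/1781 -1955/3562 5 -6 E
5 18/41 90/109 -1728/4469 -4671/4469 4 -6 S
final 4 -5 W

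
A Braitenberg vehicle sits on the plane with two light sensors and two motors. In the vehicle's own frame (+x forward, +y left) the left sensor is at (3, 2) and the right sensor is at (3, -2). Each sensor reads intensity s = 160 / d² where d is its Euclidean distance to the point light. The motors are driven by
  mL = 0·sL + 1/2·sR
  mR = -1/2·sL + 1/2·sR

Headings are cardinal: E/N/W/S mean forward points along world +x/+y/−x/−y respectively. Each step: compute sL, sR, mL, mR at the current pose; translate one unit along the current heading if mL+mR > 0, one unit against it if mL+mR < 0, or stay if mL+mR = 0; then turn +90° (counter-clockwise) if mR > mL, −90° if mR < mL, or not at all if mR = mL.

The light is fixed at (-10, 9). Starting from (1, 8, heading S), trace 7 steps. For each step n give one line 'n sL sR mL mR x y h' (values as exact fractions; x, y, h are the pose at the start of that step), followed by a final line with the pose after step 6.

0 32/37 160/97 80/97 1408/3589 1 8 S
1 2 5/2 5/4 1/4 1 7 W
2 32/13 32/29 16/29 -256/377 0 7 N
3 16/17 80/97 40/97 -96/1649 0 6 E
4 32/41 160/117 80/117 1408/4797 1 6 S
5 8/5 40/17 20/17 32/85 1 5 W
6 32/13 32/29 16/29 -256/377 0 5 N
final 0 4 E

n=0: pose=(1,8,S); sL=32/37, sR=160/97; mL=80/97, mR=1408/3589; mL+mR=4368/3589 → advance +1; mR−mL=-16/37 → turn -1·90°
n=1: pose=(1,7,W); sL=2, sR=5/2; mL=5/4, mR=1/4; mL+mR=3/2 → advance +1; mR−mL=-1 → turn -1·90°
n=2: pose=(0,7,N); sL=32/13, sR=32/29; mL=16/29, mR=-256/377; mL+mR=-48/377 → advance -1; mR−mL=-16/13 → turn -1·90°
n=3: pose=(0,6,E); sL=16/17, sR=80/97; mL=40/97, mR=-96/1649; mL+mR=584/1649 → advance +1; mR−mL=-8/17 → turn -1·90°
n=4: pose=(1,6,S); sL=32/41, sR=160/117; mL=80/117, mR=1408/4797; mL+mR=4688/4797 → advance +1; mR−mL=-16/41 → turn -1·90°
n=5: pose=(1,5,W); sL=8/5, sR=40/17; mL=20/17, mR=32/85; mL+mR=132/85 → advance +1; mR−mL=-4/5 → turn -1·90°
n=6: pose=(0,5,N); sL=32/13, sR=32/29; mL=16/29, mR=-256/377; mL+mR=-48/377 → advance -1; mR−mL=-16/13 → turn -1·90°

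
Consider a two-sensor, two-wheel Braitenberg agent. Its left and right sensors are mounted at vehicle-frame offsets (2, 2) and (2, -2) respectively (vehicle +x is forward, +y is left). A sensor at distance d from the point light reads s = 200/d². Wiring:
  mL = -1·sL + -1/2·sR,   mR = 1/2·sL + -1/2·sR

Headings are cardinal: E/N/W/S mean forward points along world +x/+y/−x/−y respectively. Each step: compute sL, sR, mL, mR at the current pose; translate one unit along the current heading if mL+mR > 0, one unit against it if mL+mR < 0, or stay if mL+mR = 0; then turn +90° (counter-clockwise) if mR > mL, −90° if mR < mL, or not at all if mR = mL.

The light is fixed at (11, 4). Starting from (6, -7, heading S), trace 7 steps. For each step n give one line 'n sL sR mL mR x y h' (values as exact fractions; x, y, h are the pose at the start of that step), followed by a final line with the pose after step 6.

0 100/89 100/109 -15350/9701 1000/9701 6 -7 S
1 200/73 200/153 -37900/11169 8000/11169 6 -6 E
2 25/16 5/2 -45/16 -15/32 5 -6 N
3 200/233 40/29 -10460/6757 -1760/6757 5 -7 W
4 100/89 100/109 -15350/9701 1000/9701 6 -7 S
5 200/73 200/153 -37900/11169 8000/11169 6 -6 E
6 25/16 5/2 -45/16 -15/32 5 -6 N
final 5 -7 W

n=0: pose=(6,-7,S); sL=100/89, sR=100/109; mL=-15350/9701, mR=1000/9701; mL+mR=-14350/9701 → advance -1; mR−mL=150/89 → turn +1·90°
n=1: pose=(6,-6,E); sL=200/73, sR=200/153; mL=-37900/11169, mR=8000/11169; mL+mR=-29900/11169 → advance -1; mR−mL=300/73 → turn +1·90°
n=2: pose=(5,-6,N); sL=25/16, sR=5/2; mL=-45/16, mR=-15/32; mL+mR=-105/32 → advance -1; mR−mL=75/32 → turn +1·90°
n=3: pose=(5,-7,W); sL=200/233, sR=40/29; mL=-10460/6757, mR=-1760/6757; mL+mR=-12220/6757 → advance -1; mR−mL=300/233 → turn +1·90°
n=4: pose=(6,-7,S); sL=100/89, sR=100/109; mL=-15350/9701, mR=1000/9701; mL+mR=-14350/9701 → advance -1; mR−mL=150/89 → turn +1·90°
n=5: pose=(6,-6,E); sL=200/73, sR=200/153; mL=-37900/11169, mR=8000/11169; mL+mR=-29900/11169 → advance -1; mR−mL=300/73 → turn +1·90°
n=6: pose=(5,-6,N); sL=25/16, sR=5/2; mL=-45/16, mR=-15/32; mL+mR=-105/32 → advance -1; mR−mL=75/32 → turn +1·90°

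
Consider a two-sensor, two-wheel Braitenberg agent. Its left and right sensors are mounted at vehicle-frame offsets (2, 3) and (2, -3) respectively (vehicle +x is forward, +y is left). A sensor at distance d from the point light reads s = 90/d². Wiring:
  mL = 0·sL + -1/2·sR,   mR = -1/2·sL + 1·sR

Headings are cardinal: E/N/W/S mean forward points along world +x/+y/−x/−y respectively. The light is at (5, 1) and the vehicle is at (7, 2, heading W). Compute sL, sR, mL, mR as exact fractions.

left sensor world pos  = (5, -1); dL² = 4
right sensor world pos = (5, 5); dR² = 16
sL = 90/4 = 45/2
sR = 90/16 = 45/8
mL = 0·sL + -1/2·sR = -45/16
mR = -1/2·sL + 1·sR = -45/8

45/2 45/8 -45/16 -45/8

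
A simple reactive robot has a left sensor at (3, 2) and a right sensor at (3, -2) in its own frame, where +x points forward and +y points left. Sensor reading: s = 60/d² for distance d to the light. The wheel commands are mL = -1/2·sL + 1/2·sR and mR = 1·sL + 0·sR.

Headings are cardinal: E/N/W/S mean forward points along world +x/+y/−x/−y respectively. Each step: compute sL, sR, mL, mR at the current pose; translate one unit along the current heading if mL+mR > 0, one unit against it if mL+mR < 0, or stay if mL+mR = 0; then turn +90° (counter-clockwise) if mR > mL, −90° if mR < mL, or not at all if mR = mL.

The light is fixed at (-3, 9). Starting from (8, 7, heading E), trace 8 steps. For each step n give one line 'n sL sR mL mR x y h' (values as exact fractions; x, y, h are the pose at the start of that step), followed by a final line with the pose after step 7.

n=0: pose=(8,7,E); sL=15/49, sR=15/53; mL=-30/2597, mR=15/49; mL+mR=765/2597 → advance +1; mR−mL=825/2597 → turn +1·90°
n=1: pose=(9,7,N); sL=60/101, sR=60/197; mL=-2880/19897, mR=60/101; mL+mR=8940/19897 → advance +1; mR−mL=14700/19897 → turn +1·90°
n=2: pose=(9,8,W); sL=2/3, sR=30/41; mL=4/123, mR=2/3; mL+mR=86/123 → advance +1; mR−mL=26/41 → turn +1·90°
n=3: pose=(8,8,S); sL=12/37, sR=60/97; mL=528/3589, mR=12/37; mL+mR=1692/3589 → advance +1; mR−mL=636/3589 → turn +1·90°
n=4: pose=(8,7,E); sL=15/49, sR=15/53; mL=-30/2597, mR=15/49; mL+mR=765/2597 → advance +1; mR−mL=825/2597 → turn +1·90°
n=5: pose=(9,7,N); sL=60/101, sR=60/197; mL=-2880/19897, mR=60/101; mL+mR=8940/19897 → advance +1; mR−mL=14700/19897 → turn +1·90°
n=6: pose=(9,8,W); sL=2/3, sR=30/41; mL=4/123, mR=2/3; mL+mR=86/123 → advance +1; mR−mL=26/41 → turn +1·90°
n=7: pose=(8,8,S); sL=12/37, sR=60/97; mL=528/3589, mR=12/37; mL+mR=1692/3589 → advance +1; mR−mL=636/3589 → turn +1·90°

0 15/49 15/53 -30/2597 15/49 8 7 E
1 60/101 60/197 -2880/19897 60/101 9 7 N
2 2/3 30/41 4/123 2/3 9 8 W
3 12/37 60/97 528/3589 12/37 8 8 S
4 15/49 15/53 -30/2597 15/49 8 7 E
5 60/101 60/197 -2880/19897 60/101 9 7 N
6 2/3 30/41 4/123 2/3 9 8 W
7 12/37 60/97 528/3589 12/37 8 8 S
final 8 7 E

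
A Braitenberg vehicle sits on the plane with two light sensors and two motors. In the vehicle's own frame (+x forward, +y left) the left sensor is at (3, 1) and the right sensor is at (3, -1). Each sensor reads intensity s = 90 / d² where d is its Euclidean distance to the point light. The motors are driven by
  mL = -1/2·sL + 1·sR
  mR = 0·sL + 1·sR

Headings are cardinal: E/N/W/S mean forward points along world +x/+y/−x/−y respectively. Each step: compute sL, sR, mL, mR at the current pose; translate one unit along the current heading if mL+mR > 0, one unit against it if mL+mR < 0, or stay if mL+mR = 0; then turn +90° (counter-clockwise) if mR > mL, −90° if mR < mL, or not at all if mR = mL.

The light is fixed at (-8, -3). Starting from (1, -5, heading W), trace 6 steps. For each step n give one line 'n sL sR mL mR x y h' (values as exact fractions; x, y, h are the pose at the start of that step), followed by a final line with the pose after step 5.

n=0: pose=(1,-5,W); sL=2, sR=90/37; mL=53/37, mR=90/37; mL+mR=143/37 → advance +1; mR−mL=1 → turn +1·90°
n=1: pose=(0,-5,S); sL=45/53, sR=45/37; mL=3105/3922, mR=45/37; mL+mR=7875/3922 → advance +1; mR−mL=45/106 → turn +1·90°
n=2: pose=(0,-6,E); sL=18/25, sR=90/137; mL=1017/3425, mR=90/137; mL+mR=3267/3425 → advance +1; mR−mL=9/25 → turn +1·90°
n=3: pose=(1,-6,N); sL=45/32, sR=9/10; mL=63/320, mR=9/10; mL+mR=351/320 → advance +1; mR−mL=45/64 → turn +1·90°
n=4: pose=(1,-5,W); sL=2, sR=90/37; mL=53/37, mR=90/37; mL+mR=143/37 → advance +1; mR−mL=1 → turn +1·90°
n=5: pose=(0,-5,S); sL=45/53, sR=45/37; mL=3105/3922, mR=45/37; mL+mR=7875/3922 → advance +1; mR−mL=45/106 → turn +1·90°

0 2 90/37 53/37 90/37 1 -5 W
1 45/53 45/37 3105/3922 45/37 0 -5 S
2 18/25 90/137 1017/3425 90/137 0 -6 E
3 45/32 9/10 63/320 9/10 1 -6 N
4 2 90/37 53/37 90/37 1 -5 W
5 45/53 45/37 3105/3922 45/37 0 -5 S
final 0 -6 E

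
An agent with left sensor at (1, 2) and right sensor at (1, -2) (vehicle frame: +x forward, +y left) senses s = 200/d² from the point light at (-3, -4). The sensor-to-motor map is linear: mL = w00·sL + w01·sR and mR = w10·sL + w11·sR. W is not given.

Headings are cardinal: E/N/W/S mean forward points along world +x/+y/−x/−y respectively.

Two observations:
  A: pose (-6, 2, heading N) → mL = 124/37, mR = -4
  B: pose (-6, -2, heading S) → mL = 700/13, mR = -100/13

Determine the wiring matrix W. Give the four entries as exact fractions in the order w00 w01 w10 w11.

obs A: pose=(-6,2,N) → sL=100/37, sR=4, mL=124/37, mR=-4
obs B: pose=(-6,-2,S) → sL=100, sR=100/13, mL=700/13, mR=-100/13
sensor matrix S = [[100/37, 4], [100, 100/13]]; det S = -182400/481
solve [mL_A; mL_B] = S·[w00; w01] and [mR_A; mR_B] = S·[w10; w11]:
  w00 = 1/2, w01 = 1/2, w10 = 0, w11 = -1

1/2 1/2 0 -1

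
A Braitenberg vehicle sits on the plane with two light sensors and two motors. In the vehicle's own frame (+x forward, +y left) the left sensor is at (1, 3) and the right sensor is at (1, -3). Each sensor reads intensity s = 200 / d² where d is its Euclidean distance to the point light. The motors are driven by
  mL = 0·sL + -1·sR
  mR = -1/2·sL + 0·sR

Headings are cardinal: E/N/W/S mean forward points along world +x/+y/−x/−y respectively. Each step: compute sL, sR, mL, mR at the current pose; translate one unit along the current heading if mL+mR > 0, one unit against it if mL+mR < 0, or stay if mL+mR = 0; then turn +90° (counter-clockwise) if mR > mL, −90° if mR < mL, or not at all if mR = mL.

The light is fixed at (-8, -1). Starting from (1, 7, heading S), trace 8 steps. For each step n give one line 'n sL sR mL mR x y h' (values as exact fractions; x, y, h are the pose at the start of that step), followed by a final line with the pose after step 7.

0 200/193 40/17 -40/17 -100/193 1 7 S
1 50/61 25/17 -25/17 -25/61 1 8 E
2 8/5 200/221 -200/221 -4/5 0 8 N
3 100/37 20/17 -20/17 -50/37 0 7 W
4 200/117 8/9 -8/9 -100/117 1 7 N
5 5/2 50/41 -50/41 -5/4 1 6 W
6 200/113 200/233 -200/233 -100/113 2 6 N
7 100/101 20/13 -20/13 -50/101 2 5 E
final 1 5 N

n=0: pose=(1,7,S); sL=200/193, sR=40/17; mL=-40/17, mR=-100/193; mL+mR=-9420/3281 → advance -1; mR−mL=6020/3281 → turn +1·90°
n=1: pose=(1,8,E); sL=50/61, sR=25/17; mL=-25/17, mR=-25/61; mL+mR=-1950/1037 → advance -1; mR−mL=1100/1037 → turn +1·90°
n=2: pose=(0,8,N); sL=8/5, sR=200/221; mL=-200/221, mR=-4/5; mL+mR=-1884/1105 → advance -1; mR−mL=116/1105 → turn +1·90°
n=3: pose=(0,7,W); sL=100/37, sR=20/17; mL=-20/17, mR=-50/37; mL+mR=-1590/629 → advance -1; mR−mL=-110/629 → turn -1·90°
n=4: pose=(1,7,N); sL=200/117, sR=8/9; mL=-8/9, mR=-100/117; mL+mR=-68/39 → advance -1; mR−mL=4/117 → turn +1·90°
n=5: pose=(1,6,W); sL=5/2, sR=50/41; mL=-50/41, mR=-5/4; mL+mR=-405/164 → advance -1; mR−mL=-5/164 → turn -1·90°
n=6: pose=(2,6,N); sL=200/113, sR=200/233; mL=-200/233, mR=-100/113; mL+mR=-45900/26329 → advance -1; mR−mL=-700/26329 → turn -1·90°
n=7: pose=(2,5,E); sL=100/101, sR=20/13; mL=-20/13, mR=-50/101; mL+mR=-2670/1313 → advance -1; mR−mL=1370/1313 → turn +1·90°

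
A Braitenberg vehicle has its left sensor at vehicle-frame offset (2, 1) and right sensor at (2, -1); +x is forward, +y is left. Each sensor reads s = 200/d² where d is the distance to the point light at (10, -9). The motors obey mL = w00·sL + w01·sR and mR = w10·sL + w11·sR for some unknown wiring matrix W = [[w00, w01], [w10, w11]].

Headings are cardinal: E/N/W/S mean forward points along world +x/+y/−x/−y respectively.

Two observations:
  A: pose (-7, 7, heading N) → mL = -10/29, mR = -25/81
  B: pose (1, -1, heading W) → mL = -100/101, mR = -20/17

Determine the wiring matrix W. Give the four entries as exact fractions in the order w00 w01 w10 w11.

0 -1 -1 0

obs A: pose=(-7,7,N) → sL=25/81, sR=10/29, mL=-10/29, mR=-25/81
obs B: pose=(1,-1,W) → sL=20/17, sR=100/101, mL=-100/101, mR=-20/17
sensor matrix S = [[25/81, 10/29], [20/17, 100/101]]; det S = -403700/4033233
solve [mL_A; mL_B] = S·[w00; w01] and [mR_A; mR_B] = S·[w10; w11]:
  w00 = 0, w01 = -1, w10 = -1, w11 = 0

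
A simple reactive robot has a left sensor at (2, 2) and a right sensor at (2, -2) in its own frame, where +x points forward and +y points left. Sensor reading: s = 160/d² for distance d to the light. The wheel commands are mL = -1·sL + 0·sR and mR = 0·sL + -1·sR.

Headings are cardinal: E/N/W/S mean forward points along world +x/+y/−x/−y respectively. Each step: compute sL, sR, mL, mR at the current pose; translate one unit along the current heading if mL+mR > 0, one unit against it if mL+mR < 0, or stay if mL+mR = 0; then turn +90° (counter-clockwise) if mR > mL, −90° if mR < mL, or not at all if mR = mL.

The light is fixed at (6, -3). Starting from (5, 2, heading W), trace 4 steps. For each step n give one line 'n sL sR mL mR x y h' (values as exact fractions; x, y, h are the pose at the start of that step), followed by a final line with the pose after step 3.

n=0: pose=(5,2,W); sL=80/9, sR=80/29; mL=-80/9, mR=-80/29; mL+mR=-3040/261 → advance -1; mR−mL=1600/261 → turn +1·90°
n=1: pose=(6,2,S); sL=160/13, sR=160/13; mL=-160/13, mR=-160/13; mL+mR=-320/13 → advance -1; mR−mL=0 → turn +0·90°
n=2: pose=(6,3,S); sL=8, sR=8; mL=-8, mR=-8; mL+mR=-16 → advance -1; mR−mL=0 → turn +0·90°
n=3: pose=(6,4,S); sL=160/29, sR=160/29; mL=-160/29, mR=-160/29; mL+mR=-320/29 → advance -1; mR−mL=0 → turn +0·90°

0 80/9 80/29 -80/9 -80/29 5 2 W
1 160/13 160/13 -160/13 -160/13 6 2 S
2 8 8 -8 -8 6 3 S
3 160/29 160/29 -160/29 -160/29 6 4 S
final 6 5 S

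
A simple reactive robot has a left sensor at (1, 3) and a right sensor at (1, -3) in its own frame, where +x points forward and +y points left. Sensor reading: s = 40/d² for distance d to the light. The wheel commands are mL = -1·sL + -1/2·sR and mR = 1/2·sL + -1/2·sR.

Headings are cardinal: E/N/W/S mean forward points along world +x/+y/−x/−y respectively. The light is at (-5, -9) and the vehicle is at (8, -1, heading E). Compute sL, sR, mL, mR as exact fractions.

40/317 40/221 -15180/70057 -1920/70057

left sensor world pos  = (9, 2); dL² = 317
right sensor world pos = (9, -4); dR² = 221
sL = 40/317 = 40/317
sR = 40/221 = 40/221
mL = -1·sL + -1/2·sR = -15180/70057
mR = 1/2·sL + -1/2·sR = -1920/70057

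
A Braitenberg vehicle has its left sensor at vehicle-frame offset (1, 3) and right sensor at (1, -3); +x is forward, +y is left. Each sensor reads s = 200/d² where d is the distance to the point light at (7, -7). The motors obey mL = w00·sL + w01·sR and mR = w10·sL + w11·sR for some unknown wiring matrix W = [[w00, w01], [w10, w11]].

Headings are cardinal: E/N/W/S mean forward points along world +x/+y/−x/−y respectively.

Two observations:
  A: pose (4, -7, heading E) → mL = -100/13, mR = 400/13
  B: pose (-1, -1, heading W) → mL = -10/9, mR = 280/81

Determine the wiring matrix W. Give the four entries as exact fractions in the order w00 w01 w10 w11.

obs A: pose=(4,-7,E) → sL=200/13, sR=200/13, mL=-100/13, mR=400/13
obs B: pose=(-1,-1,W) → sL=20/9, sR=100/81, mL=-10/9, mR=280/81
sensor matrix S = [[200/13, 200/13], [20/9, 100/81]]; det S = -16000/1053
solve [mL_A; mL_B] = S·[w00; w01] and [mR_A; mR_B] = S·[w10; w11]:
  w00 = -1/2, w01 = 0, w10 = 1, w11 = 1

-1/2 0 1 1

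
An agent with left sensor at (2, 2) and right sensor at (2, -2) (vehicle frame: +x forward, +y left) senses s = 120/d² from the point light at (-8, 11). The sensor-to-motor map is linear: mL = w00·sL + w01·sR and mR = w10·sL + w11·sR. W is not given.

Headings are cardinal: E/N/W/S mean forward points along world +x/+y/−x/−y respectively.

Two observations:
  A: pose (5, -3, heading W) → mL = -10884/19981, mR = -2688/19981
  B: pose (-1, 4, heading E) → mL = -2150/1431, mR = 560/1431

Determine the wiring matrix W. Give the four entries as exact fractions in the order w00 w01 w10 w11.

-1 -1/2 1 -1

obs A: pose=(5,-3,W) → sL=120/377, sR=24/53, mL=-10884/19981, mR=-2688/19981
obs B: pose=(-1,4,E) → sL=60/53, sR=20/27, mL=-2150/1431, mR=560/1431
sensor matrix S = [[120/377, 24/53], [60/53, 20/27]]; det S = -2638720/9530937
solve [mL_A; mL_B] = S·[w00; w01] and [mR_A; mR_B] = S·[w10; w11]:
  w00 = -1, w01 = -1/2, w10 = 1, w11 = -1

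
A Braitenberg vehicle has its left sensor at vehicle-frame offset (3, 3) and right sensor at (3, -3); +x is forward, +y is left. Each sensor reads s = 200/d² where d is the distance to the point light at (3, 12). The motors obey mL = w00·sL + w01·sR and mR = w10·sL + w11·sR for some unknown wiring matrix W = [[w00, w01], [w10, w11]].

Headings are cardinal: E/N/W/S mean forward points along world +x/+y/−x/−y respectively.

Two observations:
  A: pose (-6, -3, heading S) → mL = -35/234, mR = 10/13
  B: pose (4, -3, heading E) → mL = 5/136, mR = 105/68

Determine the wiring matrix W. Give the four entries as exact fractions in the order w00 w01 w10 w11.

1/2 -1 1 1/2

obs A: pose=(-6,-3,S) → sL=5/9, sR=50/117, mL=-35/234, mR=10/13
obs B: pose=(4,-3,E) → sL=5/4, sR=10/17, mL=5/136, mR=105/68
sensor matrix S = [[5/9, 50/117], [5/4, 10/17]]; det S = -275/1326
solve [mL_A; mL_B] = S·[w00; w01] and [mR_A; mR_B] = S·[w10; w11]:
  w00 = 1/2, w01 = -1, w10 = 1, w11 = 1/2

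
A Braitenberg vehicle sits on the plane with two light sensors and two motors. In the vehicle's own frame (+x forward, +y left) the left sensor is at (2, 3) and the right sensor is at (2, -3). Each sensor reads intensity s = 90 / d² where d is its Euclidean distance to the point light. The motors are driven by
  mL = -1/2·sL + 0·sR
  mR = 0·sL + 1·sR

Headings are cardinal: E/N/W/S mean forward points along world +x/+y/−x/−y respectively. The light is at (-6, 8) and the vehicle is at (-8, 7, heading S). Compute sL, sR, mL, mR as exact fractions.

left sensor world pos  = (-5, 5); dL² = 10
right sensor world pos = (-11, 5); dR² = 34
sL = 90/10 = 9
sR = 90/34 = 45/17
mL = -1/2·sL + 0·sR = -9/2
mR = 0·sL + 1·sR = 45/17

9 45/17 -9/2 45/17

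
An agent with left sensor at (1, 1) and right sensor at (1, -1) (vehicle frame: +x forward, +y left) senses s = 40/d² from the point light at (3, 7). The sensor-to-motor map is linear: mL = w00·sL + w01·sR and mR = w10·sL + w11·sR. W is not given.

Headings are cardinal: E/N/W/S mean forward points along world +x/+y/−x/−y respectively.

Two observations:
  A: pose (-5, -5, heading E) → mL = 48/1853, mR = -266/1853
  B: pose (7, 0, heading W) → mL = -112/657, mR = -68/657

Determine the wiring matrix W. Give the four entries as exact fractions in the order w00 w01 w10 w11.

obs A: pose=(-5,-5,E) → sL=4/17, sR=20/109, mL=48/1853, mR=-266/1853
obs B: pose=(7,0,W) → sL=40/73, sR=8/9, mL=-112/657, mR=-68/657
sensor matrix S = [[4/17, 20/109], [40/73, 8/9]]; det S = 132224/1217421
solve [mL_A; mL_B] = S·[w00; w01] and [mR_A; mR_B] = S·[w10; w11]:
  w00 = 1/2, w01 = -1/2, w10 = -1, w11 = 1/2

1/2 -1/2 -1 1/2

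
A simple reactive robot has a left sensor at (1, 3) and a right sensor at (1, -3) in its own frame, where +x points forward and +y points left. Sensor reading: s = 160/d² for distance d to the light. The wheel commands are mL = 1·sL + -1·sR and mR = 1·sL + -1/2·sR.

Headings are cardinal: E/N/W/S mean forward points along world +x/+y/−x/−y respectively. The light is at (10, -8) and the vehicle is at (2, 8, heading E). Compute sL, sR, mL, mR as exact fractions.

16/41 80/109 -1536/4469 104/4469

left sensor world pos  = (3, 11); dL² = 410
right sensor world pos = (3, 5); dR² = 218
sL = 160/410 = 16/41
sR = 160/218 = 80/109
mL = 1·sL + -1·sR = -1536/4469
mR = 1·sL + -1/2·sR = 104/4469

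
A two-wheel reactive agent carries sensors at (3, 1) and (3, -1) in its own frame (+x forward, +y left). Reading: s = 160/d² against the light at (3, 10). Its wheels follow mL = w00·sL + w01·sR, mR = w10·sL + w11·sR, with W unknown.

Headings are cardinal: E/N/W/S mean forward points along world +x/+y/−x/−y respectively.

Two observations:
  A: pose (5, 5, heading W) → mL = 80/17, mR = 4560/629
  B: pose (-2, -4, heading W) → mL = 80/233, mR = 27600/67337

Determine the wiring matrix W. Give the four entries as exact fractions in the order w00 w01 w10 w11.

obs A: pose=(5,5,W) → sL=160/37, sR=160/17, mL=80/17, mR=4560/629
obs B: pose=(-2,-4,W) → sL=160/289, sR=160/233, mL=80/233, mR=27600/67337
sensor matrix S = [[160/37, 160/17], [160/289, 160/233]]; det S = -94924800/42354973
solve [mL_A; mL_B] = S·[w00; w01] and [mR_A; mR_B] = S·[w10; w11]:
  w00 = 0, w01 = 1/2, w10 = -1/2, w11 = 1

0 1/2 -1/2 1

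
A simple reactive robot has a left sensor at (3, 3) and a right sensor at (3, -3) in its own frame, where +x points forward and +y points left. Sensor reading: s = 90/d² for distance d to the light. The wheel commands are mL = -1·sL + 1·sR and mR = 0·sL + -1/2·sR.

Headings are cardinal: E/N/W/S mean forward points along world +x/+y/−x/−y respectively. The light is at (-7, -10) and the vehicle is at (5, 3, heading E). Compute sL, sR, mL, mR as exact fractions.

90/481 18/65 216/2405 -9/65

left sensor world pos  = (8, 6); dL² = 481
right sensor world pos = (8, 0); dR² = 325
sL = 90/481 = 90/481
sR = 90/325 = 18/65
mL = -1·sL + 1·sR = 216/2405
mR = 0·sL + -1/2·sR = -9/65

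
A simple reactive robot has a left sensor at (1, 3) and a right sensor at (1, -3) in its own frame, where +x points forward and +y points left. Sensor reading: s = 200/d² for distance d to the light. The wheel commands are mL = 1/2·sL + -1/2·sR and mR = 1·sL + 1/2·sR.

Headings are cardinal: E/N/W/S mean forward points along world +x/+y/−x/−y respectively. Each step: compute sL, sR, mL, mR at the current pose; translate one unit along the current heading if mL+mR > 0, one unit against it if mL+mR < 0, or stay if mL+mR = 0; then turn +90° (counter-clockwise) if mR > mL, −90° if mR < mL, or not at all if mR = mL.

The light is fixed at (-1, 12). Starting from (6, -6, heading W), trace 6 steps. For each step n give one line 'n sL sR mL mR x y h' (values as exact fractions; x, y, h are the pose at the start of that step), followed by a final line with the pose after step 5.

0 200/477 200/261 -800/4611 3700/4611 6 -6 W
1 100/221 20/37 -360/8177 5910/8177 5 -6 S
2 40/61 200/533 4560/32513 27420/32513 5 -7 E
3 10/17 25/53 105/1802 1485/1802 6 -7 N
4 200/477 200/261 -800/4611 3700/4611 6 -6 W
5 100/221 20/37 -360/8177 5910/8177 5 -6 S
final 5 -7 E

n=0: pose=(6,-6,W); sL=200/477, sR=200/261; mL=-800/4611, mR=3700/4611; mL+mR=100/159 → advance +1; mR−mL=1500/1537 → turn +1·90°
n=1: pose=(5,-6,S); sL=100/221, sR=20/37; mL=-360/8177, mR=5910/8177; mL+mR=150/221 → advance +1; mR−mL=6270/8177 → turn +1·90°
n=2: pose=(5,-7,E); sL=40/61, sR=200/533; mL=4560/32513, mR=27420/32513; mL+mR=60/61 → advance +1; mR−mL=22860/32513 → turn +1·90°
n=3: pose=(6,-7,N); sL=10/17, sR=25/53; mL=105/1802, mR=1485/1802; mL+mR=15/17 → advance +1; mR−mL=690/901 → turn +1·90°
n=4: pose=(6,-6,W); sL=200/477, sR=200/261; mL=-800/4611, mR=3700/4611; mL+mR=100/159 → advance +1; mR−mL=1500/1537 → turn +1·90°
n=5: pose=(5,-6,S); sL=100/221, sR=20/37; mL=-360/8177, mR=5910/8177; mL+mR=150/221 → advance +1; mR−mL=6270/8177 → turn +1·90°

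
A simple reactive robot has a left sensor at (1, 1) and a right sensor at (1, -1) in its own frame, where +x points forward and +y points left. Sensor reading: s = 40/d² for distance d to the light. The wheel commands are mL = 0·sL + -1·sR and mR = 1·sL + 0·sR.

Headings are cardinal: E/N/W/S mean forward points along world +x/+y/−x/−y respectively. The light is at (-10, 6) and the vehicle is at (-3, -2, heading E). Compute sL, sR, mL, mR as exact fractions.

40/113 8/29 -8/29 40/113

left sensor world pos  = (-2, -1); dL² = 113
right sensor world pos = (-2, -3); dR² = 145
sL = 40/113 = 40/113
sR = 40/145 = 8/29
mL = 0·sL + -1·sR = -8/29
mR = 1·sL + 0·sR = 40/113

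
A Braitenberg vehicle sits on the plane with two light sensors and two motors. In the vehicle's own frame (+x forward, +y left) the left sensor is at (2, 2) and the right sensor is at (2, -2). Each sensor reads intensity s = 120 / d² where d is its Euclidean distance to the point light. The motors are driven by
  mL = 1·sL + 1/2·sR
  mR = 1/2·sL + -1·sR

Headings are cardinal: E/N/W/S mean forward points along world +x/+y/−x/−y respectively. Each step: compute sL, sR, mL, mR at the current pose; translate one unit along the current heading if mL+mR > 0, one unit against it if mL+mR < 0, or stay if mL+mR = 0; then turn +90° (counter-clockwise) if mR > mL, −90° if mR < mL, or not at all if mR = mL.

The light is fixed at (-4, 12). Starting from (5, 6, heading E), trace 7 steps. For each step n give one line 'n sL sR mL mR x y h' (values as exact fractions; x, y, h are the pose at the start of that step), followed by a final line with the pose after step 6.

0 120/137 24/37 6084/5069 -1068/5069 5 6 E
1 15/26 15/16 435/416 -135/208 6 6 S
2 24/29 120/89 3876/2581 -2412/2581 6 5 W
3 60/37 60/73 5490/2701 -30/2701 5 5 N
4 120/137 24/37 6084/5069 -1068/5069 5 6 E
5 15/26 15/16 435/416 -135/208 6 6 S
6 24/29 120/89 3876/2581 -2412/2581 6 5 W
final 5 5 N

n=0: pose=(5,6,E); sL=120/137, sR=24/37; mL=6084/5069, mR=-1068/5069; mL+mR=5016/5069 → advance +1; mR−mL=-7152/5069 → turn -1·90°
n=1: pose=(6,6,S); sL=15/26, sR=15/16; mL=435/416, mR=-135/208; mL+mR=165/416 → advance +1; mR−mL=-705/416 → turn -1·90°
n=2: pose=(6,5,W); sL=24/29, sR=120/89; mL=3876/2581, mR=-2412/2581; mL+mR=1464/2581 → advance +1; mR−mL=-6288/2581 → turn -1·90°
n=3: pose=(5,5,N); sL=60/37, sR=60/73; mL=5490/2701, mR=-30/2701; mL+mR=5460/2701 → advance +1; mR−mL=-5520/2701 → turn -1·90°
n=4: pose=(5,6,E); sL=120/137, sR=24/37; mL=6084/5069, mR=-1068/5069; mL+mR=5016/5069 → advance +1; mR−mL=-7152/5069 → turn -1·90°
n=5: pose=(6,6,S); sL=15/26, sR=15/16; mL=435/416, mR=-135/208; mL+mR=165/416 → advance +1; mR−mL=-705/416 → turn -1·90°
n=6: pose=(6,5,W); sL=24/29, sR=120/89; mL=3876/2581, mR=-2412/2581; mL+mR=1464/2581 → advance +1; mR−mL=-6288/2581 → turn -1·90°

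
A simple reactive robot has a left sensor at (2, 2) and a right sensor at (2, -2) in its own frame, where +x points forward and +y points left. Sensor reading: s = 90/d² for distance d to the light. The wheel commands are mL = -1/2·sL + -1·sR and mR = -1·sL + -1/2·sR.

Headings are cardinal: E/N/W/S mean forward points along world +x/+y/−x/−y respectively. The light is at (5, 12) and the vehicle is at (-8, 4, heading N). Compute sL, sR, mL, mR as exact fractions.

left sensor world pos  = (-10, 6); dL² = 261
right sensor world pos = (-6, 6); dR² = 157
sL = 90/261 = 10/29
sR = 90/157 = 90/157
mL = -1/2·sL + -1·sR = -3395/4553
mR = -1·sL + -1/2·sR = -2875/4553

10/29 90/157 -3395/4553 -2875/4553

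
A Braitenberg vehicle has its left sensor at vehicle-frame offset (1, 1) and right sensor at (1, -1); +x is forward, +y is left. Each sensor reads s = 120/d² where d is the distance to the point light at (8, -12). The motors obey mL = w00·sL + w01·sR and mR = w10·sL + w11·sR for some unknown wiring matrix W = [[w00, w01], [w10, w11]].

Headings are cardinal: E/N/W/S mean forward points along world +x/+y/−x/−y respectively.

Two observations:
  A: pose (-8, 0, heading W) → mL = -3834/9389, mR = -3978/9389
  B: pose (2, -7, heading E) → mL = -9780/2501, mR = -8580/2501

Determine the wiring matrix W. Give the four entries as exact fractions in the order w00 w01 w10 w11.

-1/2 -1 -1 -1/2

obs A: pose=(-8,0,W) → sL=12/41, sR=60/229, mL=-3834/9389, mR=-3978/9389
obs B: pose=(2,-7,E) → sL=120/61, sR=120/41, mL=-9780/2501, mR=-8580/2501
sensor matrix S = [[12/41, 60/229], [120/61, 120/41]]; det S = 8012160/23481889
solve [mL_A; mL_B] = S·[w00; w01] and [mR_A; mR_B] = S·[w10; w11]:
  w00 = -1/2, w01 = -1, w10 = -1, w11 = -1/2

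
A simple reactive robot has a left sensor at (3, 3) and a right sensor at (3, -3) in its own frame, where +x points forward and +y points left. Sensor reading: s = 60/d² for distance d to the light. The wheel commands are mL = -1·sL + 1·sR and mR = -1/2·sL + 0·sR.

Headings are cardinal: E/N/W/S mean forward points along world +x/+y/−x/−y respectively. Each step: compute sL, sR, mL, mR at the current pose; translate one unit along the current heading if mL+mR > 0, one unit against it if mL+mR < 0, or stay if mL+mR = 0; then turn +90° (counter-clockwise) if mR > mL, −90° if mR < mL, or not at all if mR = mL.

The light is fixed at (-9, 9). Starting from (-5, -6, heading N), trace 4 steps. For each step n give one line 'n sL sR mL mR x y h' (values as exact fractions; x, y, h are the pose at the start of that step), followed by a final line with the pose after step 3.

n=0: pose=(-5,-6,N); sL=12/29, sR=60/193; mL=-576/5597, mR=-6/29; mL+mR=-1734/5597 → advance -1; mR−mL=-582/5597 → turn -1·90°
n=1: pose=(-5,-7,E); sL=30/109, sR=6/41; mL=-576/4469, mR=-15/109; mL+mR=-1191/4469 → advance -1; mR−mL=-39/4469 → turn -1·90°
n=2: pose=(-6,-7,S); sL=60/397, sR=60/361; mL=2160/143317, mR=-30/397; mL+mR=-8670/143317 → advance -1; mR−mL=-12990/143317 → turn -1·90°
n=3: pose=(-6,-6,W); sL=5/27, sR=5/12; mL=25/108, mR=-5/54; mL+mR=5/36 → advance +1; mR−mL=-35/108 → turn -1·90°

0 12/29 60/193 -576/5597 -6/29 -5 -6 N
1 30/109 6/41 -576/4469 -15/109 -5 -7 E
2 60/397 60/361 2160/143317 -30/397 -6 -7 S
3 5/27 5/12 25/108 -5/54 -6 -6 W
final -7 -6 N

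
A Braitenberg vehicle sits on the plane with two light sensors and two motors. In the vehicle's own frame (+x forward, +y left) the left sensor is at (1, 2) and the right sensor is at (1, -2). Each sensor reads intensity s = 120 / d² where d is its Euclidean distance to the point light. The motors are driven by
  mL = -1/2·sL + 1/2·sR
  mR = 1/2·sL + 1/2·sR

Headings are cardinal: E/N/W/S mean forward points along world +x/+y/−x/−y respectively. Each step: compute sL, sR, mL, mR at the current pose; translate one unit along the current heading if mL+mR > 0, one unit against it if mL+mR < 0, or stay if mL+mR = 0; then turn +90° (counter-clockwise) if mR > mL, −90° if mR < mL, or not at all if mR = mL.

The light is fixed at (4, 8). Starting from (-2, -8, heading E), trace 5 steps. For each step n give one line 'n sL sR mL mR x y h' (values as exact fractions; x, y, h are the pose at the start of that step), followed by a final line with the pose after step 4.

n=0: pose=(-2,-8,E); sL=120/221, sR=120/349; mL=-7680/77129, mR=34200/77129; mL+mR=120/349 → advance +1; mR−mL=120/221 → turn +1·90°
n=1: pose=(-1,-8,N); sL=60/137, sR=20/39; mL=200/5343, mR=2540/5343; mL+mR=20/39 → advance +1; mR−mL=60/137 → turn +1·90°
n=2: pose=(-1,-7,W); sL=24/65, sR=24/41; mL=288/2665, mR=1272/2665; mL+mR=24/41 → advance +1; mR−mL=24/65 → turn +1·90°
n=3: pose=(-2,-7,S); sL=15/34, sR=3/8; mL=-9/272, mR=111/272; mL+mR=3/8 → advance +1; mR−mL=15/34 → turn +1·90°
n=4: pose=(-2,-8,E); sL=120/221, sR=120/349; mL=-7680/77129, mR=34200/77129; mL+mR=120/349 → advance +1; mR−mL=120/221 → turn +1·90°

0 120/221 120/349 -7680/77129 34200/77129 -2 -8 E
1 60/137 20/39 200/5343 2540/5343 -1 -8 N
2 24/65 24/41 288/2665 1272/2665 -1 -7 W
3 15/34 3/8 -9/272 111/272 -2 -7 S
4 120/221 120/349 -7680/77129 34200/77129 -2 -8 E
final -1 -8 N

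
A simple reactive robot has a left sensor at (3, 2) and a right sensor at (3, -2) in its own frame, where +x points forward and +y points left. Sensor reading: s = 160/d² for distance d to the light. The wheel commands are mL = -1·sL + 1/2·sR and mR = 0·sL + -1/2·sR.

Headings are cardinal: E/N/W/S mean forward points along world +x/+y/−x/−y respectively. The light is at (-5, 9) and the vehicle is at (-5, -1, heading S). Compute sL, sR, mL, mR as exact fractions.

left sensor world pos  = (-3, -4); dL² = 173
right sensor world pos = (-7, -4); dR² = 173
sL = 160/173 = 160/173
sR = 160/173 = 160/173
mL = -1·sL + 1/2·sR = -80/173
mR = 0·sL + -1/2·sR = -80/173

160/173 160/173 -80/173 -80/173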